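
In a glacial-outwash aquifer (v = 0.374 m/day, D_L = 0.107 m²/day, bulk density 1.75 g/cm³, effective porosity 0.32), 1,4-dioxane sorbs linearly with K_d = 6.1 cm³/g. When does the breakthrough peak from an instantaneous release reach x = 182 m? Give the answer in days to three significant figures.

Retardation factor R = 1 + ρ_b·K_d/n = 1 + 1.75 × 6.1/0.32 = 34.36.
Sorption retards both mechanisms: v_R = v/R = 0.01088 m/day, D_R = D/R = 0.003114 m²/day.
Peak time from v_R²t² + 2D_R t − x² = 0: t = (√(D_R² + v_R²x²) − D_R)/v_R².
√(D_R² + v_R²x²) = √(0.003114² + 0.01088² × 182²) = 1.980; v_R² = 0.0001184.
t = (1.980 − 0.003114)/0.0001184 = 16700 days.

16700 days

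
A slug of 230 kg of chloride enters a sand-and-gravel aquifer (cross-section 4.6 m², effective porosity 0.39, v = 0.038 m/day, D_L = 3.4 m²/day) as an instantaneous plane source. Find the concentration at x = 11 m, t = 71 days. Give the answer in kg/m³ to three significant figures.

For an instantaneous plane source, C(x,t) = M/(n_e·A·√(4πDt)) · exp(−(x−vt)²/(4Dt)), with n_e·A the pore (flow) area.
Plume center vt = 0.038 × 71 = 2.698 m, so the well at 11 m is 8.302 m downgradient of the peak.
√(4πDt) = 55.08 m, giving peak height M/(n_e·A·√(4πDt)) = 230/(0.39 × 4.6 × 55.08) = 2.328 kg/m³.
(x−vt)²/(4Dt) = (8.302)²/(4 × 3.4 × 71) = 0.07138; exp(−0.07138) = 0.9311.
C = 2.328 × 0.9311 = 2.17 kg/m³.

2.17 kg/m³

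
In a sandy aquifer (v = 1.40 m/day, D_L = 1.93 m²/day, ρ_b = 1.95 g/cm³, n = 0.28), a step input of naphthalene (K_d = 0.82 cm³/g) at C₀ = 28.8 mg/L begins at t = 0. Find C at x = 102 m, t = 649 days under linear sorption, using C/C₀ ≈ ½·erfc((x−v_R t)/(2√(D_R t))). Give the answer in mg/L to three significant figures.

27.6 mg/L

Retardation factor R = 1 + ρ_b·K_d/n = 1 + 1.95 × 0.82/0.28 = 6.711.
Sorption retards both mechanisms: v_R = v/R = 0.2086 m/day, D_R = D/R = 0.2876 m²/day.
v_R·t = 0.2086 × 649 = 135.3814 m; 2√(D_R t) = 27.32 m; argument = (102 − 135.3814)/27.32 = -1.222.
C = C₀ × ½·erfc(-1.222) = 28.8 × 0.9580 = 27.6 mg/L.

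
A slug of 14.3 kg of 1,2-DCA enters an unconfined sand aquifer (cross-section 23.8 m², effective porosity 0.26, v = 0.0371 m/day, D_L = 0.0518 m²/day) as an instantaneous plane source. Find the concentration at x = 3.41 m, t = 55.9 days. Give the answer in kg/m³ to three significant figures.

For an instantaneous plane source, C(x,t) = M/(n_e·A·√(4πDt)) · exp(−(x−vt)²/(4Dt)), with n_e·A the pore (flow) area.
Plume center vt = 0.0371 × 55.9 = 2.07389 m, so the well at 3.41 m is 1.33611 m downgradient of the peak.
√(4πDt) = 6.032 m, giving peak height M/(n_e·A·√(4πDt)) = 14.3/(0.26 × 23.8 × 6.032) = 0.3831 kg/m³.
(x−vt)²/(4Dt) = (1.33611)²/(4 × 0.0518 × 55.9) = 0.1541; exp(−0.1541) = 0.8572.
C = 0.3831 × 0.8572 = 0.328 kg/m³.

0.328 kg/m³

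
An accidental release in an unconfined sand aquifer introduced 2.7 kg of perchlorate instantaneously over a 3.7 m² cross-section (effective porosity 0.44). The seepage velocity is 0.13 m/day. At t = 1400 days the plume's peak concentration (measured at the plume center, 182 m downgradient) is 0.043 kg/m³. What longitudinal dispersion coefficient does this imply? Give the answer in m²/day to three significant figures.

0.0846 m²/day

At the plume center C_max = M/(n_e·A·√(4πDt)), so D = M²/(4πt·(n_e·A·C_max)²).
n_e·A·C_max = 0.44 × 3.7 × 0.043 = 0.07000 kg/m.
D = 2.7²/(4π × 1400 × 0.07000²) = 0.0846 m²/day.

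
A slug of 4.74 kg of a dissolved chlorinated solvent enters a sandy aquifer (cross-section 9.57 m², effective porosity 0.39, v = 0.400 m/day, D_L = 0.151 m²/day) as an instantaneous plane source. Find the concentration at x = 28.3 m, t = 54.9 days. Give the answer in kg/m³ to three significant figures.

For an instantaneous plane source, C(x,t) = M/(n_e·A·√(4πDt)) · exp(−(x−vt)²/(4Dt)), with n_e·A the pore (flow) area.
Plume center vt = 0.400 × 54.9 = 21.96 m, so the well at 28.3 m is 6.34 m downgradient of the peak.
√(4πDt) = 10.21 m, giving peak height M/(n_e·A·√(4πDt)) = 4.74/(0.39 × 9.57 × 10.21) = 0.1244 kg/m³.
(x−vt)²/(4Dt) = (6.34)²/(4 × 0.151 × 54.9) = 1.212; exp(−1.212) = 0.2976.
C = 0.1244 × 0.2976 = 0.0370 kg/m³.

0.0370 kg/m³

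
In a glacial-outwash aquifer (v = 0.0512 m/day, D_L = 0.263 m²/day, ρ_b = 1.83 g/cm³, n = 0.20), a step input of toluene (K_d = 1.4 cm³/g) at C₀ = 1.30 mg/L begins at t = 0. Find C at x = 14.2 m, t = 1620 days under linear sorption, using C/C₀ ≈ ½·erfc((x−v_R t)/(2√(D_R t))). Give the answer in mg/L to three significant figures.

0.193 mg/L

Retardation factor R = 1 + ρ_b·K_d/n = 1 + 1.83 × 1.4/0.20 = 13.81.
Sorption retards both mechanisms: v_R = v/R = 0.003707 m/day, D_R = D/R = 0.01904 m²/day.
v_R·t = 0.003707 × 1620 = 6.00534 m; 2√(D_R t) = 11.11 m; argument = (14.2 − 6.00534)/11.11 = 0.7376.
C = C₀ × ½·erfc(0.7376) = 1.30 × 0.1484 = 0.193 mg/L.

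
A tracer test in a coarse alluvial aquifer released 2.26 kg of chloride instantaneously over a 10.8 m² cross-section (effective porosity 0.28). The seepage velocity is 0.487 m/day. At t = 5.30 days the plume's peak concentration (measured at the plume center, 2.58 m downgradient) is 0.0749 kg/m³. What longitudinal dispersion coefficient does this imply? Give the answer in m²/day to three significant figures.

At the plume center C_max = M/(n_e·A·√(4πDt)), so D = M²/(4πt·(n_e·A·C_max)²).
n_e·A·C_max = 0.28 × 10.8 × 0.0749 = 0.2265 kg/m.
D = 2.26²/(4π × 5.30 × 0.2265²) = 1.49 m²/day.

1.49 m²/day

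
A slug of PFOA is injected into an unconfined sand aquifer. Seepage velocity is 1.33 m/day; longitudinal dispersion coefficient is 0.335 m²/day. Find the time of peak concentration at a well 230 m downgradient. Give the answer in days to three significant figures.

For the 1D instantaneous-source solution, setting ∂C/∂t = 0 at fixed x gives v²t² + 2Dt − x² = 0, so t = (√(D² + v²x²) − D)/v².
√(D² + v²x²) = √(0.335² + 1.33² × 230²) = 305.9; v² = 1.7689.
t = (305.9 − 0.335)/1.7689 = 173 days (vs. the pure-advection estimate x/v = 173 d).

173 days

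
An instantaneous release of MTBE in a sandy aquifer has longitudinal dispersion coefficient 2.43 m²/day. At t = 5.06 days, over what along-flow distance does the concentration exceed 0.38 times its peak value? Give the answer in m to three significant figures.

The plume is Gaussian with σ = √(2Dt) = √(2 × 2.43 × 5.06) = 4.959 m.
C/C_peak = exp(−Δx²/(2σ²)) = 0.38 ⇒ Δx = σ·√(−2 ln 0.38) = 4.959 × 1.391 = 6.898 m.
Width = 2Δx = 13.8 m.

13.8 m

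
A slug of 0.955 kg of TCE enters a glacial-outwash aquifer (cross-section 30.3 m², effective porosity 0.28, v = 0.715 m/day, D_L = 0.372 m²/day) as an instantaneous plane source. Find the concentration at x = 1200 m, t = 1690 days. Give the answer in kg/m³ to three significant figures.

0.00123 kg/m³

For an instantaneous plane source, C(x,t) = M/(n_e·A·√(4πDt)) · exp(−(x−vt)²/(4Dt)), with n_e·A the pore (flow) area.
Plume center vt = 0.715 × 1690 = 1208.35 m, so the well at 1200 m is 8.35 m upgradient of the peak.
√(4πDt) = 88.88 m, giving peak height M/(n_e·A·√(4πDt)) = 0.955/(0.28 × 30.3 × 88.88) = 0.001266 kg/m³.
(x−vt)²/(4Dt) = (-8.35)²/(4 × 0.372 × 1690) = 0.02773; exp(−0.02773) = 0.9727.
C = 0.001266 × 0.9727 = 0.00123 kg/m³.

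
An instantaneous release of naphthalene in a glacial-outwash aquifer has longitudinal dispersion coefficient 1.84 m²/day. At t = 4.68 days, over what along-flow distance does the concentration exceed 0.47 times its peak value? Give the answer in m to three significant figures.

The plume is Gaussian with σ = √(2Dt) = √(2 × 1.84 × 4.68) = 4.150 m.
C/C_peak = exp(−Δx²/(2σ²)) = 0.47 ⇒ Δx = σ·√(−2 ln 0.47) = 4.150 × 1.229 = 5.100 m.
Width = 2Δx = 10.2 m.

10.2 m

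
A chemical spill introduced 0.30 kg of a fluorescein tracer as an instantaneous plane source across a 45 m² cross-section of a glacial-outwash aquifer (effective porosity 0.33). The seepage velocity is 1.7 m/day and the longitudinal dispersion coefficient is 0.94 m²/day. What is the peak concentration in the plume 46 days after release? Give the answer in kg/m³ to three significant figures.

The peak of an instantaneous 1D plume sits at x = vt; there the Gaussian factor is 1 and C_max = M/(n_e·A·√(4πDt)), where n_e·A is the pore area the mass is dissolved in.
√(4πDt) = √(4π × 0.94 × 46) = 23.31 m, so C_max = 0.30/(0.33 × 45 × 23.31) = 0.000867 kg/m³.

0.000867 kg/m³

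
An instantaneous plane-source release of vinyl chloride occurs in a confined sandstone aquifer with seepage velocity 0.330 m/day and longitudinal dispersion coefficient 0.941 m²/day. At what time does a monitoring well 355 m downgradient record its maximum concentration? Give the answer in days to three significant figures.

1070 days

For the 1D instantaneous-source solution, setting ∂C/∂t = 0 at fixed x gives v²t² + 2Dt − x² = 0, so t = (√(D² + v²x²) − D)/v².
√(D² + v²x²) = √(0.941² + 0.330² × 355²) = 117.2; v² = 0.1089.
t = (117.2 − 0.941)/0.1089 = 1070 days (vs. the pure-advection estimate x/v = 1080 d).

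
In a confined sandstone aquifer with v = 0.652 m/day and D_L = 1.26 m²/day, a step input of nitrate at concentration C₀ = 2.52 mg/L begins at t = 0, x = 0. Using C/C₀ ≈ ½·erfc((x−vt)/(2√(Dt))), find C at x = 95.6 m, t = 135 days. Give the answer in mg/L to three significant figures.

0.858 mg/L

For a continuous step input, C/C₀ ≈ ½·erfc((x−vt)/(2√(Dt))).
vt = 0.652 × 135 = 88.02 m and 2√(Dt) = 2√(1.26 × 135) = 26.08 m.
Argument (x−vt)/(2√(Dt)) = (95.6 − 88.02)/26.08 = 0.2906; ½·erfc(0.2906) = 0.3405.
C = 2.52 × 0.3405 = 0.858 mg/L.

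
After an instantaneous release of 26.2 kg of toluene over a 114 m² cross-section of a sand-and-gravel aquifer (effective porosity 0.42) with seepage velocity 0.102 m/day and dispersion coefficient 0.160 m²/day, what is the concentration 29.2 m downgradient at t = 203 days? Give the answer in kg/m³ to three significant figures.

0.0155 kg/m³

For an instantaneous plane source, C(x,t) = M/(n_e·A·√(4πDt)) · exp(−(x−vt)²/(4Dt)), with n_e·A the pore (flow) area.
Plume center vt = 0.102 × 203 = 20.706 m, so the well at 29.2 m is 8.494 m downgradient of the peak.
√(4πDt) = 20.20 m, giving peak height M/(n_e·A·√(4πDt)) = 26.2/(0.42 × 114 × 20.20) = 0.02709 kg/m³.
(x−vt)²/(4Dt) = (8.494)²/(4 × 0.160 × 203) = 0.5553; exp(−0.5553) = 0.5739.
C = 0.02709 × 0.5739 = 0.0155 kg/m³.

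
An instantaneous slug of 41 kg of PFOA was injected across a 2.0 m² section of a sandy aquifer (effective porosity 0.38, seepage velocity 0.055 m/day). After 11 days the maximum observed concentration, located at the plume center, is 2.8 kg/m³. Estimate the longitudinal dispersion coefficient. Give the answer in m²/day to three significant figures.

At the plume center C_max = M/(n_e·A·√(4πDt)), so D = M²/(4πt·(n_e·A·C_max)²).
n_e·A·C_max = 0.38 × 2.0 × 2.8 = 2.128 kg/m.
D = 41²/(4π × 11 × 2.128²) = 2.69 m²/day.

2.69 m²/day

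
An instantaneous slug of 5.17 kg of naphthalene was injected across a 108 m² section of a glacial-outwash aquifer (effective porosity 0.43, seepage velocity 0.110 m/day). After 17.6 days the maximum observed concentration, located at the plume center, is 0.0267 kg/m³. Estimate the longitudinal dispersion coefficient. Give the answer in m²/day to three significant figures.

At the plume center C_max = M/(n_e·A·√(4πDt)), so D = M²/(4πt·(n_e·A·C_max)²).
n_e·A·C_max = 0.43 × 108 × 0.0267 = 1.240 kg/m.
D = 5.17²/(4π × 17.6 × 1.240²) = 0.0786 m²/day.

0.0786 m²/day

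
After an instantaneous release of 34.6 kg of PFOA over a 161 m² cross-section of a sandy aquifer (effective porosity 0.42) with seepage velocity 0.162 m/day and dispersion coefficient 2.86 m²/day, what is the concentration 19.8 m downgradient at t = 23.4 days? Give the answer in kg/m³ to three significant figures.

For an instantaneous plane source, C(x,t) = M/(n_e·A·√(4πDt)) · exp(−(x−vt)²/(4Dt)), with n_e·A the pore (flow) area.
Plume center vt = 0.162 × 23.4 = 3.7908 m, so the well at 19.8 m is 16.0092 m downgradient of the peak.
√(4πDt) = 29.00 m, giving peak height M/(n_e·A·√(4πDt)) = 34.6/(0.42 × 161 × 29.00) = 0.01764 kg/m³.
(x−vt)²/(4Dt) = (16.0092)²/(4 × 2.86 × 23.4) = 0.9574; exp(−0.9574) = 0.3839.
C = 0.01764 × 0.3839 = 0.00677 kg/m³.

0.00677 kg/m³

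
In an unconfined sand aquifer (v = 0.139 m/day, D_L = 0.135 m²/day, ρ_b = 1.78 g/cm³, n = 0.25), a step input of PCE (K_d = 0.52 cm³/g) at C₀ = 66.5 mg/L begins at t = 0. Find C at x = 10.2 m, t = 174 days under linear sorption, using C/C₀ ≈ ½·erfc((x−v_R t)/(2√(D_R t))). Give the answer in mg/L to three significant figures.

3.65 mg/L

Retardation factor R = 1 + ρ_b·K_d/n = 1 + 1.78 × 0.52/0.25 = 4.702.
Sorption retards both mechanisms: v_R = v/R = 0.02956 m/day, D_R = D/R = 0.02871 m²/day.
v_R·t = 0.02956 × 174 = 5.14344 m; 2√(D_R t) = 4.470 m; argument = (10.2 − 5.14344)/4.470 = 1.131.
C = C₀ × ½·erfc(1.131) = 66.5 × 0.05486 = 3.65 mg/L.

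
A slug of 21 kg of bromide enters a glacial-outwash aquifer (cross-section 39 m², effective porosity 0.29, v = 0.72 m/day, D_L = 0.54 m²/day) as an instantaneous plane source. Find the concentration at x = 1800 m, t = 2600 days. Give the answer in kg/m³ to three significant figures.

For an instantaneous plane source, C(x,t) = M/(n_e·A·√(4πDt)) · exp(−(x−vt)²/(4Dt)), with n_e·A the pore (flow) area.
Plume center vt = 0.72 × 2600 = 1872 m, so the well at 1800 m is 72 m upgradient of the peak.
√(4πDt) = 132.8 m, giving peak height M/(n_e·A·√(4πDt)) = 21/(0.29 × 39 × 132.8) = 0.01398 kg/m³.
(x−vt)²/(4Dt) = (-72)²/(4 × 0.54 × 2600) = 0.9231; exp(−0.9231) = 0.3973.
C = 0.01398 × 0.3973 = 0.00555 kg/m³.

0.00555 kg/m³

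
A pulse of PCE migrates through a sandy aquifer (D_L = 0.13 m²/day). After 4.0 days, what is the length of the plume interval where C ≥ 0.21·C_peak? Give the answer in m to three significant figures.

3.60 m

The plume is Gaussian with σ = √(2Dt) = √(2 × 0.13 × 4.0) = 1.020 m.
C/C_peak = exp(−Δx²/(2σ²)) = 0.21 ⇒ Δx = σ·√(−2 ln 0.21) = 1.020 × 1.767 = 1.802 m.
Width = 2Δx = 3.60 m.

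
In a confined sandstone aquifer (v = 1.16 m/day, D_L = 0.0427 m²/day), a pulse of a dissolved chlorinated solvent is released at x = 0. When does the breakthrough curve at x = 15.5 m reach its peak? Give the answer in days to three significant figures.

13.3 days

For the 1D instantaneous-source solution, setting ∂C/∂t = 0 at fixed x gives v²t² + 2Dt − x² = 0, so t = (√(D² + v²x²) − D)/v².
√(D² + v²x²) = √(0.0427² + 1.16² × 15.5²) = 17.98; v² = 1.3456.
t = (17.98 − 0.0427)/1.3456 = 13.3 days (vs. the pure-advection estimate x/v = 13.4 d).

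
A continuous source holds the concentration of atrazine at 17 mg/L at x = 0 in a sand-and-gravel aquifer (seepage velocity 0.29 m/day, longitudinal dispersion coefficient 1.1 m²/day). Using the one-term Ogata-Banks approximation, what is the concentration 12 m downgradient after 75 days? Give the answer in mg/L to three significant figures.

13.2 mg/L

For a continuous step input, C/C₀ ≈ ½·erfc((x−vt)/(2√(Dt))).
vt = 0.29 × 75 = 21.75 m and 2√(Dt) = 2√(1.1 × 75) = 18.17 m.
Argument (x−vt)/(2√(Dt)) = (12 − 21.75)/18.17 = -0.5366; ½·erfc(-0.5366) = 0.7760.
C = 17 × 0.7760 = 13.2 mg/L.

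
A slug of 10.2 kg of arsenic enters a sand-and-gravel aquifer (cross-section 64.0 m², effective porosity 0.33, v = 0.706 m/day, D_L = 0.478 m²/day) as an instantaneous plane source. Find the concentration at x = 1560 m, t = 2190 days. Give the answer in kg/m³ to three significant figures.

0.00402 kg/m³

For an instantaneous plane source, C(x,t) = M/(n_e·A·√(4πDt)) · exp(−(x−vt)²/(4Dt)), with n_e·A the pore (flow) area.
Plume center vt = 0.706 × 2190 = 1546.14 m, so the well at 1560 m is 13.86 m downgradient of the peak.
√(4πDt) = 114.7 m, giving peak height M/(n_e·A·√(4πDt)) = 10.2/(0.33 × 64.0 × 114.7) = 0.004211 kg/m³.
(x−vt)²/(4Dt) = (13.86)²/(4 × 0.478 × 2190) = 0.04588; exp(−0.04588) = 0.9552.
C = 0.004211 × 0.9552 = 0.00402 kg/m³.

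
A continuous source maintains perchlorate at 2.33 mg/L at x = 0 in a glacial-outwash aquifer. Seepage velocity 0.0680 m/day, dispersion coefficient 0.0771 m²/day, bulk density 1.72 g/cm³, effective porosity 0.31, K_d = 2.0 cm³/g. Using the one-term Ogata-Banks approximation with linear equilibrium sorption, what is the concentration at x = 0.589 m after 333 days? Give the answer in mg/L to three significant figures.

1.71 mg/L

Retardation factor R = 1 + ρ_b·K_d/n = 1 + 1.72 × 2.0/0.31 = 12.10.
Sorption retards both mechanisms: v_R = v/R = 0.005620 m/day, D_R = D/R = 0.006372 m²/day.
v_R·t = 0.005620 × 333 = 1.87146 m; 2√(D_R t) = 2.913 m; argument = (0.589 − 1.87146)/2.913 = -0.4403.
C = C₀ × ½·erfc(-0.4403) = 2.33 × 0.7333 = 1.71 mg/L.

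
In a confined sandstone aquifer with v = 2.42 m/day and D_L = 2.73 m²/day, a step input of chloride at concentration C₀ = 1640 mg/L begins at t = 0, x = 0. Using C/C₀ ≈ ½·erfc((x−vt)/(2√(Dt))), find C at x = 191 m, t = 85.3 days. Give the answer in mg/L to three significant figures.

1250 mg/L

For a continuous step input, C/C₀ ≈ ½·erfc((x−vt)/(2√(Dt))).
vt = 2.42 × 85.3 = 206.426 m and 2√(Dt) = 2√(2.73 × 85.3) = 30.52 m.
Argument (x−vt)/(2√(Dt)) = (191 − 206.426)/30.52 = -0.5054; ½·erfc(-0.5054) = 0.7626.
C = 1640 × 0.7626 = 1250 mg/L.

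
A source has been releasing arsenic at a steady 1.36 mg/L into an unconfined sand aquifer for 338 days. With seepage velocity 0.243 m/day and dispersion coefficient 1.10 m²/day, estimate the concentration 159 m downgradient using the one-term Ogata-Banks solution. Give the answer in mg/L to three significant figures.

For a continuous step input, C/C₀ ≈ ½·erfc((x−vt)/(2√(Dt))).
vt = 0.243 × 338 = 82.134 m and 2√(Dt) = 2√(1.10 × 338) = 38.56 m.
Argument (x−vt)/(2√(Dt)) = (159 − 82.134)/38.56 = 1.993; ½·erfc(1.993) = 0.002412.
C = 1.36 × 0.002412 = 0.00328 mg/L.

0.00328 mg/L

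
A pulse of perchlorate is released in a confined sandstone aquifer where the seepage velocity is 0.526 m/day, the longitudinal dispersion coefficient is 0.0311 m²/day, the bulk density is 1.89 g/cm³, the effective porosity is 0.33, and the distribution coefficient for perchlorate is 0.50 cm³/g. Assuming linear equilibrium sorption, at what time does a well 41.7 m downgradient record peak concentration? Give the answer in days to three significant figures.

306 days

Retardation factor R = 1 + ρ_b·K_d/n = 1 + 1.89 × 0.50/0.33 = 3.864.
Sorption retards both mechanisms: v_R = v/R = 0.1361 m/day, D_R = D/R = 0.008049 m²/day.
Peak time from v_R²t² + 2D_R t − x² = 0: t = (√(D_R² + v_R²x²) − D_R)/v_R².
√(D_R² + v_R²x²) = √(0.008049² + 0.1361² × 41.7²) = 5.675; v_R² = 0.01852.
t = (5.675 − 0.008049)/0.01852 = 306 days.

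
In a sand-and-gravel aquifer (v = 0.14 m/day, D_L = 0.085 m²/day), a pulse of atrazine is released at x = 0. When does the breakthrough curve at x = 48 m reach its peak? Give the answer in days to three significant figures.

For the 1D instantaneous-source solution, setting ∂C/∂t = 0 at fixed x gives v²t² + 2Dt − x² = 0, so t = (√(D² + v²x²) − D)/v².
√(D² + v²x²) = √(0.085² + 0.14² × 48²) = 6.721; v² = 0.0196.
t = (6.721 − 0.085)/0.0196 = 339 days (vs. the pure-advection estimate x/v = 343 d).

339 days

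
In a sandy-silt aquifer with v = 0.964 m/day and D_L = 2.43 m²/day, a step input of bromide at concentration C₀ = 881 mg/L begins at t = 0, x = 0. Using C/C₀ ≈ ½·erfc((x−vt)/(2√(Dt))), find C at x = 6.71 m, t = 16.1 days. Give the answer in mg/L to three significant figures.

740 mg/L

For a continuous step input, C/C₀ ≈ ½·erfc((x−vt)/(2√(Dt))).
vt = 0.964 × 16.1 = 15.5204 m and 2√(Dt) = 2√(2.43 × 16.1) = 12.51 m.
Argument (x−vt)/(2√(Dt)) = (6.71 − 15.5204)/12.51 = -0.7043; ½·erfc(-0.7043) = 0.8404.
C = 881 × 0.8404 = 740 mg/L.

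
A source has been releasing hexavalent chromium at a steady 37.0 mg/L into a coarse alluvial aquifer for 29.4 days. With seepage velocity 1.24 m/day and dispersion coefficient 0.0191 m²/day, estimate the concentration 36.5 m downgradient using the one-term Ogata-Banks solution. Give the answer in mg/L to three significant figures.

For a continuous step input, C/C₀ ≈ ½·erfc((x−vt)/(2√(Dt))).
vt = 1.24 × 29.4 = 36.456 m and 2√(Dt) = 2√(0.0191 × 29.4) = 1.499 m.
Argument (x−vt)/(2√(Dt)) = (36.5 − 36.456)/1.499 = 0.02935; ½·erfc(0.02935) = 0.4834.
C = 37.0 × 0.4834 = 17.9 mg/L.

17.9 mg/L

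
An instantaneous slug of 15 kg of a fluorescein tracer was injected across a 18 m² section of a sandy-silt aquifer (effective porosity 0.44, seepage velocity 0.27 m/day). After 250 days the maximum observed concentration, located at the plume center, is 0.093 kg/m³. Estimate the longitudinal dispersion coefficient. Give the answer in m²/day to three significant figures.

At the plume center C_max = M/(n_e·A·√(4πDt)), so D = M²/(4πt·(n_e·A·C_max)²).
n_e·A·C_max = 0.44 × 18 × 0.093 = 0.7366 kg/m.
D = 15²/(4π × 250 × 0.7366²) = 0.132 m²/day.

0.132 m²/day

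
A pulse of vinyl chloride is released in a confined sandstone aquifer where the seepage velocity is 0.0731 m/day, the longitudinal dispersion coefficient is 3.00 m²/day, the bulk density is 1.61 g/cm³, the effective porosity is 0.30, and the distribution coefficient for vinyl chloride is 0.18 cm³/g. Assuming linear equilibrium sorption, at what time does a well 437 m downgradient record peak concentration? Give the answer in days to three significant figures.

10700 days

Retardation factor R = 1 + ρ_b·K_d/n = 1 + 1.61 × 0.18/0.30 = 1.966.
Sorption retards both mechanisms: v_R = v/R = 0.03718 m/day, D_R = D/R = 1.526 m²/day.
Peak time from v_R²t² + 2D_R t − x² = 0: t = (√(D_R² + v_R²x²) − D_R)/v_R².
√(D_R² + v_R²x²) = √(1.526² + 0.03718² × 437²) = 16.32; v_R² = 0.001382.
t = (16.32 − 1.526)/0.001382 = 10700 days.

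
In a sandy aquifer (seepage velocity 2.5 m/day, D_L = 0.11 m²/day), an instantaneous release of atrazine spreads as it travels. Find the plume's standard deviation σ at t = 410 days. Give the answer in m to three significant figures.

9.50 m

Dispersive spreading gives a Gaussian with σ² = 2Dt; advection only shifts the center.
σ = √(2 × 0.11 × 410) = 9.50 m.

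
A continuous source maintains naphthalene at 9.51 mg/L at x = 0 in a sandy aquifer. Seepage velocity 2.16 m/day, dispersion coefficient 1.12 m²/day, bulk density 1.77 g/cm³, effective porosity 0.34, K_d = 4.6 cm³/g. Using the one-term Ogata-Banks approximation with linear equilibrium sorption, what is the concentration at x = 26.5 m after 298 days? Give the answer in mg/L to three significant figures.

Retardation factor R = 1 + ρ_b·K_d/n = 1 + 1.77 × 4.6/0.34 = 24.95.
Sorption retards both mechanisms: v_R = v/R = 0.08657 m/day, D_R = D/R = 0.04489 m²/day.
v_R·t = 0.08657 × 298 = 25.79786 m; 2√(D_R t) = 7.315 m; argument = (26.5 − 25.79786)/7.315 = 0.09599.
C = C₀ × ½·erfc(0.09599) = 9.51 × 0.4460 = 4.24 mg/L.

4.24 mg/L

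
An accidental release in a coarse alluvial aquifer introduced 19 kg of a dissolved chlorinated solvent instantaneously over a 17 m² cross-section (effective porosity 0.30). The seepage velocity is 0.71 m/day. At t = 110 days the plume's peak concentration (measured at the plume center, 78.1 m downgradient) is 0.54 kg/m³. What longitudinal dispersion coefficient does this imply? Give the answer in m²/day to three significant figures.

0.0344 m²/day

At the plume center C_max = M/(n_e·A·√(4πDt)), so D = M²/(4πt·(n_e·A·C_max)²).
n_e·A·C_max = 0.30 × 17 × 0.54 = 2.754 kg/m.
D = 19²/(4π × 110 × 2.754²) = 0.0344 m²/day.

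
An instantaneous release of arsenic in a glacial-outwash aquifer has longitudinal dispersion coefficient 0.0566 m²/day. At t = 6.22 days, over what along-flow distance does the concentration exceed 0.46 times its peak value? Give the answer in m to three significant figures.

The plume is Gaussian with σ = √(2Dt) = √(2 × 0.0566 × 6.22) = 0.8391 m.
C/C_peak = exp(−Δx²/(2σ²)) = 0.46 ⇒ Δx = σ·√(−2 ln 0.46) = 0.8391 × 1.246 = 1.046 m.
Width = 2Δx = 2.09 m.

2.09 m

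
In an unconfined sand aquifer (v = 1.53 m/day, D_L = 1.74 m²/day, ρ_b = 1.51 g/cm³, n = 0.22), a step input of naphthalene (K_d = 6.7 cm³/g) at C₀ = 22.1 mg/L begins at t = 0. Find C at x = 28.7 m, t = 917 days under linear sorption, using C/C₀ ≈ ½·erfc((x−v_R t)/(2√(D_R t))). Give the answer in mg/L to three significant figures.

12.3 mg/L

Retardation factor R = 1 + ρ_b·K_d/n = 1 + 1.51 × 6.7/0.22 = 46.99.
Sorption retards both mechanisms: v_R = v/R = 0.03256 m/day, D_R = D/R = 0.03703 m²/day.
v_R·t = 0.03256 × 917 = 29.85752 m; 2√(D_R t) = 11.65 m; argument = (28.7 − 29.85752)/11.65 = -0.09936.
C = C₀ × ½·erfc(-0.09936) = 22.1 × 0.5559 = 12.3 mg/L.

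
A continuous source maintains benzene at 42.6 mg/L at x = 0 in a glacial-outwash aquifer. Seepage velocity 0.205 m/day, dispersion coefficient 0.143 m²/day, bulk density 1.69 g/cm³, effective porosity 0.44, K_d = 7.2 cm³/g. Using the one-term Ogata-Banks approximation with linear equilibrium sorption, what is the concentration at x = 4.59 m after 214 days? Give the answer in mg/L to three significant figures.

0.774 mg/L

Retardation factor R = 1 + ρ_b·K_d/n = 1 + 1.69 × 7.2/0.44 = 28.65.
Sorption retards both mechanisms: v_R = v/R = 0.007155 m/day, D_R = D/R = 0.004991 m²/day.
v_R·t = 0.007155 × 214 = 1.53117 m; 2√(D_R t) = 2.067 m; argument = (4.59 − 1.53117)/2.067 = 1.480.
C = C₀ × ½·erfc(1.480) = 42.6 × 0.01817 = 0.774 mg/L.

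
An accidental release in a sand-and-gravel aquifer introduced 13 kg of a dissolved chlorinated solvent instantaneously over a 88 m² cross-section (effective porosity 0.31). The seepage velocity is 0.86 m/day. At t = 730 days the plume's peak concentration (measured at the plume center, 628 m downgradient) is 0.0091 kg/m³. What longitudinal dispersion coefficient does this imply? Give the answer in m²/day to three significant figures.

At the plume center C_max = M/(n_e·A·√(4πDt)), so D = M²/(4πt·(n_e·A·C_max)²).
n_e·A·C_max = 0.31 × 88 × 0.0091 = 0.2482 kg/m.
D = 13²/(4π × 730 × 0.2482²) = 0.299 m²/day.

0.299 m²/day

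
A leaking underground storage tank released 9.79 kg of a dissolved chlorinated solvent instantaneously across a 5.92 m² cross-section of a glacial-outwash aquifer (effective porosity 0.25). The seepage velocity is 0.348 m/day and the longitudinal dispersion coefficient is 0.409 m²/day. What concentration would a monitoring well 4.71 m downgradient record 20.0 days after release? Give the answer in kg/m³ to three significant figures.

0.559 kg/m³

For an instantaneous plane source, C(x,t) = M/(n_e·A·√(4πDt)) · exp(−(x−vt)²/(4Dt)), with n_e·A the pore (flow) area.
Plume center vt = 0.348 × 20.0 = 6.96 m, so the well at 4.71 m is 2.25 m upgradient of the peak.
√(4πDt) = 10.14 m, giving peak height M/(n_e·A·√(4πDt)) = 9.79/(0.25 × 5.92 × 10.14) = 0.6524 kg/m³.
(x−vt)²/(4Dt) = (-2.25)²/(4 × 0.409 × 20.0) = 0.1547; exp(−0.1547) = 0.8567.
C = 0.6524 × 0.8567 = 0.559 kg/m³.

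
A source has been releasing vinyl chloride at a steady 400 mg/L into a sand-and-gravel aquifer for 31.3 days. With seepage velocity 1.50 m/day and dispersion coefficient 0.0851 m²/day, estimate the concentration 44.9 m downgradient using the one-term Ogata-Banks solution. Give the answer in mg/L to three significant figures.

325 mg/L

For a continuous step input, C/C₀ ≈ ½·erfc((x−vt)/(2√(Dt))).
vt = 1.50 × 31.3 = 46.95 m and 2√(Dt) = 2√(0.0851 × 31.3) = 3.264 m.
Argument (x−vt)/(2√(Dt)) = (44.9 − 46.95)/3.264 = -0.6281; ½·erfc(-0.6281) = 0.8128.
C = 400 × 0.8128 = 325 mg/L.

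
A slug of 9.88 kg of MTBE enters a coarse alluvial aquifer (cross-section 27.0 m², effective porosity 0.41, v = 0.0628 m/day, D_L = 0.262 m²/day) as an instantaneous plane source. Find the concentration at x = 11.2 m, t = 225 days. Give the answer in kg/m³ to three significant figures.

0.0316 kg/m³

For an instantaneous plane source, C(x,t) = M/(n_e·A·√(4πDt)) · exp(−(x−vt)²/(4Dt)), with n_e·A the pore (flow) area.
Plume center vt = 0.0628 × 225 = 14.13 m, so the well at 11.2 m is 2.93 m upgradient of the peak.
√(4πDt) = 27.22 m, giving peak height M/(n_e·A·√(4πDt)) = 9.88/(0.41 × 27.0 × 27.22) = 0.03279 kg/m³.
(x−vt)²/(4Dt) = (-2.93)²/(4 × 0.262 × 225) = 0.03641; exp(−0.03641) = 0.9642.
C = 0.03279 × 0.9642 = 0.0316 kg/m³.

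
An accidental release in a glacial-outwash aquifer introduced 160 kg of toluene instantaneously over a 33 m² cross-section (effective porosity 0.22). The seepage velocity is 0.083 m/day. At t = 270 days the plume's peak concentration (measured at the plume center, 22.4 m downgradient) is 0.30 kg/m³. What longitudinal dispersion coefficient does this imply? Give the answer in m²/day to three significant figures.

At the plume center C_max = M/(n_e·A·√(4πDt)), so D = M²/(4πt·(n_e·A·C_max)²).
n_e·A·C_max = 0.22 × 33 × 0.30 = 2.178 kg/m.
D = 160²/(4π × 270 × 2.178²) = 1.59 m²/day.

1.59 m²/day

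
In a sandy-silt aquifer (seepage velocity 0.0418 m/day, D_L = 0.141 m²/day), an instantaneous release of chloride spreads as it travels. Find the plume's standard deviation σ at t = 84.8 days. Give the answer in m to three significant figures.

4.89 m

Dispersive spreading gives a Gaussian with σ² = 2Dt; advection only shifts the center.
σ = √(2 × 0.141 × 84.8) = 4.89 m.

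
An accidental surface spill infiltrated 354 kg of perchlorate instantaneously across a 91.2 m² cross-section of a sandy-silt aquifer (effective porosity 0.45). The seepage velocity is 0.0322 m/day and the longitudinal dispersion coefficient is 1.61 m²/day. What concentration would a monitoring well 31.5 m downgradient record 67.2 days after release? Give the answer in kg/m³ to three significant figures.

For an instantaneous plane source, C(x,t) = M/(n_e·A·√(4πDt)) · exp(−(x−vt)²/(4Dt)), with n_e·A the pore (flow) area.
Plume center vt = 0.0322 × 67.2 = 2.16384 m, so the well at 31.5 m is 29.33616 m downgradient of the peak.
√(4πDt) = 36.87 m, giving peak height M/(n_e·A·√(4πDt)) = 354/(0.45 × 91.2 × 36.87) = 0.2339 kg/m³.
(x−vt)²/(4Dt) = (29.33616)²/(4 × 1.61 × 67.2) = 1.989; exp(−1.989) = 0.1368.
C = 0.2339 × 0.1368 = 0.0320 kg/m³.

0.0320 kg/m³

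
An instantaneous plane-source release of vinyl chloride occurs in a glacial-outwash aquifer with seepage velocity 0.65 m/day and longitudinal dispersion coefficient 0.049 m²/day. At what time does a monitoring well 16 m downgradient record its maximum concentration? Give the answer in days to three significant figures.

For the 1D instantaneous-source solution, setting ∂C/∂t = 0 at fixed x gives v²t² + 2Dt − x² = 0, so t = (√(D² + v²x²) − D)/v².
√(D² + v²x²) = √(0.049² + 0.65² × 16²) = 10.40; v² = 0.4225.
t = (10.40 − 0.049)/0.4225 = 24.5 days (vs. the pure-advection estimate x/v = 24.6 d).

24.5 days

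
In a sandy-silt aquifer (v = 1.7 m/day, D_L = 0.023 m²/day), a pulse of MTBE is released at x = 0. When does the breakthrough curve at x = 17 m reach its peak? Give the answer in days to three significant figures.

For the 1D instantaneous-source solution, setting ∂C/∂t = 0 at fixed x gives v²t² + 2Dt − x² = 0, so t = (√(D² + v²x²) − D)/v².
√(D² + v²x²) = √(0.023² + 1.7² × 17²) = 28.90; v² = 2.89.
t = (28.90 − 0.023)/2.89 = 9.99 days (vs. the pure-advection estimate x/v = 10.0 d).

9.99 days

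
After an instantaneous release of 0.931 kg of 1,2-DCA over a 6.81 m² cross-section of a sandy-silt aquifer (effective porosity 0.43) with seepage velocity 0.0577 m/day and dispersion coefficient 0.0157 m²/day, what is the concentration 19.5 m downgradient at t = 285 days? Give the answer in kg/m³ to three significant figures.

For an instantaneous plane source, C(x,t) = M/(n_e·A·√(4πDt)) · exp(−(x−vt)²/(4Dt)), with n_e·A the pore (flow) area.
Plume center vt = 0.0577 × 285 = 16.4445 m, so the well at 19.5 m is 3.0555 m downgradient of the peak.
√(4πDt) = 7.499 m, giving peak height M/(n_e·A·√(4πDt)) = 0.931/(0.43 × 6.81 × 7.499) = 0.04240 kg/m³.
(x−vt)²/(4Dt) = (3.0555)²/(4 × 0.0157 × 285) = 0.5216; exp(−0.5216) = 0.5936.
C = 0.04240 × 0.5936 = 0.0252 kg/m³.

0.0252 kg/m³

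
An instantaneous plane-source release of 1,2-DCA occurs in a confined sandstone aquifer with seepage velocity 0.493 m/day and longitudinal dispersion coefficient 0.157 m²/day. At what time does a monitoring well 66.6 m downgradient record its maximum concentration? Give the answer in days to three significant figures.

134 days

For the 1D instantaneous-source solution, setting ∂C/∂t = 0 at fixed x gives v²t² + 2Dt − x² = 0, so t = (√(D² + v²x²) − D)/v².
√(D² + v²x²) = √(0.157² + 0.493² × 66.6²) = 32.83; v² = 0.243049.
t = (32.83 − 0.157)/0.243049 = 134 days (vs. the pure-advection estimate x/v = 135 d).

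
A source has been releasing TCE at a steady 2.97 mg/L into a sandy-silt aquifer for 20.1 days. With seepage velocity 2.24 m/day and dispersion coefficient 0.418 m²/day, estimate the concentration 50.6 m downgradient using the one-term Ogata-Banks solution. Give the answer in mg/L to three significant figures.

0.258 mg/L

For a continuous step input, C/C₀ ≈ ½·erfc((x−vt)/(2√(Dt))).
vt = 2.24 × 20.1 = 45.024 m and 2√(Dt) = 2√(0.418 × 20.1) = 5.797 m.
Argument (x−vt)/(2√(Dt)) = (50.6 − 45.024)/5.797 = 0.9619; ½·erfc(0.9619) = 0.08686.
C = 2.97 × 0.08686 = 0.258 mg/L.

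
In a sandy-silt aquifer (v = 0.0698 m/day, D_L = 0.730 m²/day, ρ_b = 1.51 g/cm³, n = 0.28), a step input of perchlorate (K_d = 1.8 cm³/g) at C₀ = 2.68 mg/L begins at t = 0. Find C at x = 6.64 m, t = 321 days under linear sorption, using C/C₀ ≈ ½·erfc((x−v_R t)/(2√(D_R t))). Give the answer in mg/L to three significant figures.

Retardation factor R = 1 + ρ_b·K_d/n = 1 + 1.51 × 1.8/0.28 = 10.71.
Sorption retards both mechanisms: v_R = v/R = 0.006517 m/day, D_R = D/R = 0.06816 m²/day.
v_R·t = 0.006517 × 321 = 2.091957 m; 2√(D_R t) = 9.355 m; argument = (6.64 − 2.091957)/9.355 = 0.4862.
C = C₀ × ½·erfc(0.4862) = 2.68 × 0.2459 = 0.659 mg/L.

0.659 mg/L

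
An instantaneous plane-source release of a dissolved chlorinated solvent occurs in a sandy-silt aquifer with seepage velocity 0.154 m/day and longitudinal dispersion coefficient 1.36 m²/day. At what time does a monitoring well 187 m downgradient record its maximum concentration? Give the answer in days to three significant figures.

For the 1D instantaneous-source solution, setting ∂C/∂t = 0 at fixed x gives v²t² + 2Dt − x² = 0, so t = (√(D² + v²x²) − D)/v².
√(D² + v²x²) = √(1.36² + 0.154² × 187²) = 28.83; v² = 0.023716.
t = (28.83 − 1.36)/0.023716 = 1160 days (vs. the pure-advection estimate x/v = 1210 d).

1160 days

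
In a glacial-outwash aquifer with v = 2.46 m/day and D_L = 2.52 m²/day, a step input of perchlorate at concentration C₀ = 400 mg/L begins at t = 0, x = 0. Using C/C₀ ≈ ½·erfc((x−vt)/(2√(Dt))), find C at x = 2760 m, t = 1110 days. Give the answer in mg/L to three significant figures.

139 mg/L

For a continuous step input, C/C₀ ≈ ½·erfc((x−vt)/(2√(Dt))).
vt = 2.46 × 1110 = 2730.6 m and 2√(Dt) = 2√(2.52 × 1110) = 105.8 m.
Argument (x−vt)/(2√(Dt)) = (2760 − 2730.6)/105.8 = 0.2779; ½·erfc(0.2779) = 0.3472.
C = 400 × 0.3472 = 139 mg/L.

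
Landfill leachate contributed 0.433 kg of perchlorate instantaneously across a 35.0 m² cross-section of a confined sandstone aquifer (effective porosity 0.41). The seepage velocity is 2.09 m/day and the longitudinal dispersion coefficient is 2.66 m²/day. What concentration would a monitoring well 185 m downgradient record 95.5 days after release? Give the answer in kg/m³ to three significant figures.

0.000433 kg/m³

For an instantaneous plane source, C(x,t) = M/(n_e·A·√(4πDt)) · exp(−(x−vt)²/(4Dt)), with n_e·A the pore (flow) area.
Plume center vt = 2.09 × 95.5 = 199.595 m, so the well at 185 m is 14.595 m upgradient of the peak.
√(4πDt) = 56.50 m, giving peak height M/(n_e·A·√(4πDt)) = 0.433/(0.41 × 35.0 × 56.50) = 0.0005341 kg/m³.
(x−vt)²/(4Dt) = (-14.595)²/(4 × 2.66 × 95.5) = 0.2096; exp(−0.2096) = 0.8109.
C = 0.0005341 × 0.8109 = 0.000433 kg/m³.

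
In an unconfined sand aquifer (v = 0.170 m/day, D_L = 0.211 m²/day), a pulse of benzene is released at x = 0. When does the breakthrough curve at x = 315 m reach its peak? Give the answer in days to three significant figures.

For the 1D instantaneous-source solution, setting ∂C/∂t = 0 at fixed x gives v²t² + 2Dt − x² = 0, so t = (√(D² + v²x²) − D)/v².
√(D² + v²x²) = √(0.211² + 0.170² × 315²) = 53.55; v² = 0.0289.
t = (53.55 − 0.211)/0.0289 = 1850 days (vs. the pure-advection estimate x/v = 1850 d).

1850 days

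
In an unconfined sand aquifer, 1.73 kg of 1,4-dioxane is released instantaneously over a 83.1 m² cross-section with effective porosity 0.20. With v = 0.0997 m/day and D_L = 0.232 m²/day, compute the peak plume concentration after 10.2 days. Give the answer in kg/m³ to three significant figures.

0.0191 kg/m³

The peak of an instantaneous 1D plume sits at x = vt; there the Gaussian factor is 1 and C_max = M/(n_e·A·√(4πDt)), where n_e·A is the pore area the mass is dissolved in.
√(4πDt) = √(4π × 0.232 × 10.2) = 5.453 m, so C_max = 1.73/(0.20 × 83.1 × 5.453) = 0.0191 kg/m³.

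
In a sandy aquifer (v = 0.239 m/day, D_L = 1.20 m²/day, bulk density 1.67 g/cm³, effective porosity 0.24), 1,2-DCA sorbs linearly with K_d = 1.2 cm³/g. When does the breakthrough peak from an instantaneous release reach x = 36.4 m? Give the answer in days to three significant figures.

1240 days

Retardation factor R = 1 + ρ_b·K_d/n = 1 + 1.67 × 1.2/0.24 = 9.350.
Sorption retards both mechanisms: v_R = v/R = 0.02556 m/day, D_R = D/R = 0.1283 m²/day.
Peak time from v_R²t² + 2D_R t − x² = 0: t = (√(D_R² + v_R²x²) − D_R)/v_R².
√(D_R² + v_R²x²) = √(0.1283² + 0.02556² × 36.4²) = 0.9392; v_R² = 0.0006533.
t = (0.9392 − 0.1283)/0.0006533 = 1240 days.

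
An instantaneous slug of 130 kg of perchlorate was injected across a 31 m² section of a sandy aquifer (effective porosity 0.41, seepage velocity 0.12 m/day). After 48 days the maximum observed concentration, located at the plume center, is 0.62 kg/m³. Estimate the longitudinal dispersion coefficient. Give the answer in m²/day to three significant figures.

At the plume center C_max = M/(n_e·A·√(4πDt)), so D = M²/(4πt·(n_e·A·C_max)²).
n_e·A·C_max = 0.41 × 31 × 0.62 = 7.880 kg/m.
D = 130²/(4π × 48 × 7.880²) = 0.451 m²/day.

0.451 m²/day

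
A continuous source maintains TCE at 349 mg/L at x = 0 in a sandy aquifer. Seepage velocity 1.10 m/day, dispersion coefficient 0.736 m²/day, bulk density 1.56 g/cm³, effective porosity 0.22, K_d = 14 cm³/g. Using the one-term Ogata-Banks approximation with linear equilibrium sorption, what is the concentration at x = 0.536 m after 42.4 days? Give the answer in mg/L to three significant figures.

Retardation factor R = 1 + ρ_b·K_d/n = 1 + 1.56 × 14/0.22 = 100.3.
Sorption retards both mechanisms: v_R = v/R = 0.01097 m/day, D_R = D/R = 0.007338 m²/day.
v_R·t = 0.01097 × 42.4 = 0.465128 m; 2√(D_R t) = 1.116 m; argument = (0.536 − 0.465128)/1.116 = 0.06351.
C = C₀ × ½·erfc(0.06351) = 349 × 0.4642 = 162 mg/L.

162 mg/L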